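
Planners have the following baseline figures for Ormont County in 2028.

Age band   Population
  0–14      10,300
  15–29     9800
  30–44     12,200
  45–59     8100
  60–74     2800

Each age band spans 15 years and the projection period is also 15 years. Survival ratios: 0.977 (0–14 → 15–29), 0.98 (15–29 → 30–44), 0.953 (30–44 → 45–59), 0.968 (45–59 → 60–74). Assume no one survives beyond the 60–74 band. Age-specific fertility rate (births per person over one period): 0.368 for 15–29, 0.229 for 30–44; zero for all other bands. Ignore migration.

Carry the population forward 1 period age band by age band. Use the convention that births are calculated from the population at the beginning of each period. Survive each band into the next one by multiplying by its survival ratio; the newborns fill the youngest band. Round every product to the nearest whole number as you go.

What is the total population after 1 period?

45535

(Groups numbered youngest = 1 to oldest = 5.)
[period 1]
Births: 9800 × 0.368 = 3606  |  12200 × 0.229 = 2794 ⇒ total 6400
Group 2: 10300 × 0.977 = 10063
Group 3: 9800 × 0.98 = 9604
Group 4: 12200 × 0.953 = 11627
Group 5: 8100 × 0.968 = 7841
End of period: [6400, 10063, 9604, 11627, 7841]
Total after period 1: 6400 + 10063 + 9604 + 11627 + 7841 = 45535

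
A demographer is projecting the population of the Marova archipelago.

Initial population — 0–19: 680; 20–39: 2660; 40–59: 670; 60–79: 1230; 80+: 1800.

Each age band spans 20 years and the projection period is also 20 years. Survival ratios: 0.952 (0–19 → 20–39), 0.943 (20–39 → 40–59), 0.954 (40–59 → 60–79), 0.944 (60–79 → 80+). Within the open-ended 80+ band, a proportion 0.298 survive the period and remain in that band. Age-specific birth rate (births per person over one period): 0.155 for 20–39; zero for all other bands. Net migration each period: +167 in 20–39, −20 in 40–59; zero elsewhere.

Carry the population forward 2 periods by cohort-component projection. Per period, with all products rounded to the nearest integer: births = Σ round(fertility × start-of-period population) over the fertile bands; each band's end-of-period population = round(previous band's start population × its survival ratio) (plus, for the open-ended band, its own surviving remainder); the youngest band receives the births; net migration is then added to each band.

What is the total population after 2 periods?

4916

Let band 1 be 0–19 through band 5 = 80+.
After projecting period 1:
Births: 2660 × 0.155 = 412
Band 2: 680 × 0.952 = 647
Band 3: 2660 × 0.943 = 2508
Band 4: 670 × 0.954 = 639
Band 5: 1230 × 0.944 + 1800 × 0.298 = 1161 + 536 = 1697
Net migration: Band 2 + 167 → 814; Band 3 − 20 → 2488
Population now: 0–19=412, 20–39=814, 40–59=2488, 60–79=639, 80+=1697
After projecting period 2:
Births: 814 × 0.155 = 126
Band 2: 412 × 0.952 = 392
Band 3: 814 × 0.943 = 768
Band 4: 2488 × 0.954 = 2374
Band 5: 639 × 0.944 + 1697 × 0.298 = 603 + 506 = 1109
Net migration: Band 2 + 167 → 559; Band 3 − 20 → 748
Population now: 0–19=126, 20–39=559, 40–59=748, 60–79=2374, 80+=1109
Total after period 2: 126 + 559 + 748 + 2374 + 1109 = 4916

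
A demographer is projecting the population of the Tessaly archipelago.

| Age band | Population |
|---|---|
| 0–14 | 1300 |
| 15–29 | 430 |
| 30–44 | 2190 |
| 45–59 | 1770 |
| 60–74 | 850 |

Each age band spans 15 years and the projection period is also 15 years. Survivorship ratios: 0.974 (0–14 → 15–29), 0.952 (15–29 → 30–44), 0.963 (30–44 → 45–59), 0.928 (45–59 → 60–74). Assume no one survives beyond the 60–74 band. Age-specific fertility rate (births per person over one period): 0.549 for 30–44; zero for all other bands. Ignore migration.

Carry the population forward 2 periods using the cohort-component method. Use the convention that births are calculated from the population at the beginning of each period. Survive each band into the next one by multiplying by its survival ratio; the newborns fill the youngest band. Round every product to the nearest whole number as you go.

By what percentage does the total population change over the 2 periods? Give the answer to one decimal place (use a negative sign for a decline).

-24.3

Call the groups 1 to 5, youngest first.
After projecting period 1:
Births: 2190 × 0.549 = 1202
Group 2: 1300 × 0.974 = 1266
Group 3: 430 × 0.952 = 409
Group 4: 2190 × 0.963 = 2109
Group 5: 1770 × 0.928 = 1643
→ [1202, 1266, 409, 2109, 1643]
After projecting period 2:
Births: 409 × 0.549 = 225
Group 2: 1202 × 0.974 = 1171
Group 3: 1266 × 0.952 = 1205
Group 4: 409 × 0.963 = 394
Group 5: 2109 × 0.928 = 1957
→ [225, 1171, 1205, 394, 1957]
Total: 6540 → 4952; change = -1588; percentage change = -24.3%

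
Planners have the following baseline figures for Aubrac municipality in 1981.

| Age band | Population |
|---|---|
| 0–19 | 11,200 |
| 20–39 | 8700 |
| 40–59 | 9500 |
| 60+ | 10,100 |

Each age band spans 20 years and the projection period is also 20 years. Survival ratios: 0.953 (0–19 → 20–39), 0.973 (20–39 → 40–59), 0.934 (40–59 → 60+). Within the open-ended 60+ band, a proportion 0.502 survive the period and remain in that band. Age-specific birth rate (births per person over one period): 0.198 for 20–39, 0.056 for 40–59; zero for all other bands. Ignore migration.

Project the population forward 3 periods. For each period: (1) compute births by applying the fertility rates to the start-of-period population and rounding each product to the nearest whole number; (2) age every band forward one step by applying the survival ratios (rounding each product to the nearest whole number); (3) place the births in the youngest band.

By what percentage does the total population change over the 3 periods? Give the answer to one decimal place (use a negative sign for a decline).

-42.4

Let band 1 be 0–19 through band 4 = 60+.
Period 1:
Births: 8700 × 0.198 = 1723, 9500 × 0.056 = 532 ⇒ total 2255
Band 2: 11200 × 0.953 = 10674
Band 3: 8700 × 0.973 = 8465
Band 4: 9500 × 0.934 + 10100 × 0.502 = 8873 + 5070 = 13943
Population now: 0–19=2255, 20–39=10674, 40–59=8465, 60+=13943
Period 2:
Births: 10674 × 0.198 = 2113, 8465 × 0.056 = 474 ⇒ total 2587
Band 2: 2255 × 0.953 = 2149
Band 3: 10674 × 0.973 = 10386
Band 4: 8465 × 0.934 + 13943 × 0.502 = 7906 + 6999 = 14905
Population now: 0–19=2587, 20–39=2149, 40–59=10386, 60+=14905
Period 3:
Births: 2149 × 0.198 = 426, 10386 × 0.056 = 582 ⇒ total 1008
Band 2: 2587 × 0.953 = 2465
Band 3: 2149 × 0.973 = 2091
Band 4: 10386 × 0.934 + 14905 × 0.502 = 9701 + 7482 = 17183
Population now: 0–19=1008, 20–39=2465, 40–59=2091, 60+=17183
Total: 39500 → 22747; change = -16753; percentage change = -42.4%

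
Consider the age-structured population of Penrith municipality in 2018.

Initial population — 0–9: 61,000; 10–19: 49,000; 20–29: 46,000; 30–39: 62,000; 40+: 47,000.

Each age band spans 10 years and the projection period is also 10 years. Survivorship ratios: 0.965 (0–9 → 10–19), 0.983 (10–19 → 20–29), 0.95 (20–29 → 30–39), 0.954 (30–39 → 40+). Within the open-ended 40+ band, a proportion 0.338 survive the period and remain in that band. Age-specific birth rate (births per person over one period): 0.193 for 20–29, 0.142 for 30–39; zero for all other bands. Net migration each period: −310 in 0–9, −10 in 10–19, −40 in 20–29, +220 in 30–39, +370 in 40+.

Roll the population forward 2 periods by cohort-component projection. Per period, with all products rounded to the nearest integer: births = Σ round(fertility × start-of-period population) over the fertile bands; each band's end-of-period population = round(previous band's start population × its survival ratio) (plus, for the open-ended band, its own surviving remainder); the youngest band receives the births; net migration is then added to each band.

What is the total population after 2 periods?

203482

Period 1:
Births: 46000 × 0.193 = 8878, 62000 × 0.142 = 8804 ⇒ total 17682
10–19: 61000 × 0.965 = 58865
20–29: 49000 × 0.983 = 48167
30–39: 46000 × 0.95 = 43700
40+: 62000 × 0.954 + 47000 × 0.338 = 59148 + 15886 = 75034
Net migration: 0–9 − 310 → 17372; 10–19 − 10 → 58855; 20–29 − 40 → 48127; 30–39 + 220 → 43920; 40+ + 370 → 75404
Population now: 0–9=17372, 10–19=58855, 20–29=48127, 30–39=43920, 40+=75404
Period 2:
Births: 48127 × 0.193 = 9289, 43920 × 0.142 = 6237 ⇒ total 15526
10–19: 17372 × 0.965 = 16764
20–29: 58855 × 0.983 = 57854
30–39: 48127 × 0.95 = 45721
40+: 43920 × 0.954 + 75404 × 0.338 = 41900 + 25487 = 67387
Net migration: 0–9 − 310 → 15216; 10–19 − 10 → 16754; 20–29 − 40 → 57814; 30–39 + 220 → 45941; 40+ + 370 → 67757
Population now: 0–9=15216, 10–19=16754, 20–29=57814, 30–39=45941, 40+=67757
Total after period 2: 15216 + 16754 + 57814 + 45941 + 67757 = 203482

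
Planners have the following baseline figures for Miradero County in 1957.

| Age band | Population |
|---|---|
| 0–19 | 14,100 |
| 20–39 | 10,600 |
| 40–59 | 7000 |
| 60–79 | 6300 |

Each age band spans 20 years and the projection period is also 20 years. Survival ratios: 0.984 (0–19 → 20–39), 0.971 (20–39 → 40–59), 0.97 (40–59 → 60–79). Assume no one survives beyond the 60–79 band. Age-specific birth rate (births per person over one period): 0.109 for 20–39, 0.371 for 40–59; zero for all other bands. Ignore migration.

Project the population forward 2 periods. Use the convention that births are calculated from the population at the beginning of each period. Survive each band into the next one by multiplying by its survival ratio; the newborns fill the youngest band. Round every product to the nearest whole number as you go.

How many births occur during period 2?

5331

(Groups numbered youngest = 1 to oldest = 4.)
[period 1]
Births: 10600 × 0.109 = 1155 ; 7000 × 0.371 = 2597 ⇒ total 3752
Group 2: 14100 × 0.984 = 13874
Group 3: 10600 × 0.971 = 10293
Group 4: 7000 × 0.97 = 6790
End of period: [3752, 13874, 10293, 6790]
[period 2]
Births: 13874 × 0.109 = 1512 ; 10293 × 0.371 = 3819 ⇒ total 5331
Group 2: 3752 × 0.984 = 3692
Group 3: 13874 × 0.971 = 13472
Group 4: 10293 × 0.97 = 9984
End of period: [5331, 3692, 13472, 9984]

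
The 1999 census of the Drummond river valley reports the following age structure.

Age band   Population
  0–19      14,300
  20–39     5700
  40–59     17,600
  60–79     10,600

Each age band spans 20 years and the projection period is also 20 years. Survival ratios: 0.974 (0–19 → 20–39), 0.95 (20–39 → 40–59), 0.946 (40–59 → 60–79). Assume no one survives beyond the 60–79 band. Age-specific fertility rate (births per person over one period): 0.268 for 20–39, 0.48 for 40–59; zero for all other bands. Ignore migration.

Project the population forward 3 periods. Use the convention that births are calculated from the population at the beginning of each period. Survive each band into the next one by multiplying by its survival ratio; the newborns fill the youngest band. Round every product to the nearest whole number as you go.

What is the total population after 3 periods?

36870

(Bands numbered youngest = 1 to oldest = 4.)
[period 1]
Births: 5700 * 0.268 = 1528, 17600 * 0.48 = 8448 → total 9976
Band 2: 14300 * 0.974 = 13928
Band 3: 5700 * 0.95 = 5415
Band 4: 17600 * 0.946 = 16650
→ [9976, 13928, 5415, 16650]
[period 2]
Births: 13928 * 0.268 = 3733, 5415 * 0.48 = 2599 → total 6332
Band 2: 9976 * 0.974 = 9717
Band 3: 13928 * 0.95 = 13232
Band 4: 5415 * 0.946 = 5123
→ [6332, 9717, 13232, 5123]
[period 3]
Births: 9717 * 0.268 = 2604, 13232 * 0.48 = 6351 → total 8955
Band 2: 6332 * 0.974 = 6167
Band 3: 9717 * 0.95 = 9231
Band 4: 13232 * 0.946 = 12517
→ [8955, 6167, 9231, 12517]
Total after period 3: 8955 + 6167 + 9231 + 12517 = 36870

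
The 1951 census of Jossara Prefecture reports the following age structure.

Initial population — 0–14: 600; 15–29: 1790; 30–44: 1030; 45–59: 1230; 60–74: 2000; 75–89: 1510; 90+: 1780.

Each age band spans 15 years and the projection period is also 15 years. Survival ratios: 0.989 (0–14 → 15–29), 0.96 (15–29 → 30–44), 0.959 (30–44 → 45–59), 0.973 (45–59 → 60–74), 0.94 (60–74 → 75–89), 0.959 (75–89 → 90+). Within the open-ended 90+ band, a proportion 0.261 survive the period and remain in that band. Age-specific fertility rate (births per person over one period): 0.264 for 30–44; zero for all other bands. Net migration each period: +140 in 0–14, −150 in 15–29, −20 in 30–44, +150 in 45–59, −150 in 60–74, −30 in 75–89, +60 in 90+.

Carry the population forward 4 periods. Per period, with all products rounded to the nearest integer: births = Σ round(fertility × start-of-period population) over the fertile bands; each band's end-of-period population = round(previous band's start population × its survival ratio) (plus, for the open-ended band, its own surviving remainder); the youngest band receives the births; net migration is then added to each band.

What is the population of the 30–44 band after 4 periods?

395

[period 1]
Births: 1030 × 0.264 = 272
15–29: 600 × 0.989 = 593
30–44: 1790 × 0.96 = 1718
45–59: 1030 × 0.959 = 988
60–74: 1230 × 0.973 = 1197
75–89: 2000 × 0.94 = 1880
90+: 1510 × 0.959 + 1780 × 0.261 = 1448 + 465 = 1913
Net migration: 0–14 + 140 → 412; 15–29 − 150 → 443; 30–44 − 20 → 1698; 45–59 + 150 → 1138; 60–74 − 150 → 1047; 75–89 − 30 → 1850; 90+ + 60 → 1973
Population now: 0–14=412, 15–29=443, 30–44=1698, 45–59=1138, 60–74=1047, 75–89=1850, 90+=1973
[period 2]
Births: 1698 × 0.264 = 448
15–29: 412 × 0.989 = 407
30–44: 443 × 0.96 = 425
45–59: 1698 × 0.959 = 1628
60–74: 1138 × 0.973 = 1107
75–89: 1047 × 0.94 = 984
90+: 1850 × 0.959 + 1973 × 0.261 = 1774 + 515 = 2289
Net migration: 0–14 + 140 → 588; 15–29 − 150 → 257; 30–44 − 20 → 405; 45–59 + 150 → 1778; 60–74 − 150 → 957; 75–89 − 30 → 954; 90+ + 60 → 2349
Population now: 0–14=588, 15–29=257, 30–44=405, 45–59=1778, 60–74=957, 75–89=954, 90+=2349
[period 3]
Births: 405 × 0.264 = 107
15–29: 588 × 0.989 = 582
30–44: 257 × 0.96 = 247
45–59: 405 × 0.959 = 388
60–74: 1778 × 0.973 = 1730
75–89: 957 × 0.94 = 900
90+: 954 × 0.959 + 2349 × 0.261 = 915 + 613 = 1528
Net migration: 0–14 + 140 → 247; 15–29 − 150 → 432; 30–44 − 20 → 227; 45–59 + 150 → 538; 60–74 − 150 → 1580; 75–89 − 30 → 870; 90+ + 60 → 1588
Population now: 0–14=247, 15–29=432, 30–44=227, 45–59=538, 60–74=1580, 75–89=870, 90+=1588
[period 4]
Births: 227 × 0.264 = 60
15–29: 247 × 0.989 = 244
30–44: 432 × 0.96 = 415
45–59: 227 × 0.959 = 218
60–74: 538 × 0.973 = 523
75–89: 1580 × 0.94 = 1485
90+: 870 × 0.959 + 1588 × 0.261 = 834 + 414 = 1248
Net migration: 0–14 + 140 → 200; 15–29 − 150 → 94; 30–44 − 20 → 395; 45–59 + 150 → 368; 60–74 − 150 → 373; 75–89 − 30 → 1455; 90+ + 60 → 1308
Population now: 0–14=200, 15–29=94, 30–44=395, 45–59=368, 60–74=373, 75–89=1455, 90+=1308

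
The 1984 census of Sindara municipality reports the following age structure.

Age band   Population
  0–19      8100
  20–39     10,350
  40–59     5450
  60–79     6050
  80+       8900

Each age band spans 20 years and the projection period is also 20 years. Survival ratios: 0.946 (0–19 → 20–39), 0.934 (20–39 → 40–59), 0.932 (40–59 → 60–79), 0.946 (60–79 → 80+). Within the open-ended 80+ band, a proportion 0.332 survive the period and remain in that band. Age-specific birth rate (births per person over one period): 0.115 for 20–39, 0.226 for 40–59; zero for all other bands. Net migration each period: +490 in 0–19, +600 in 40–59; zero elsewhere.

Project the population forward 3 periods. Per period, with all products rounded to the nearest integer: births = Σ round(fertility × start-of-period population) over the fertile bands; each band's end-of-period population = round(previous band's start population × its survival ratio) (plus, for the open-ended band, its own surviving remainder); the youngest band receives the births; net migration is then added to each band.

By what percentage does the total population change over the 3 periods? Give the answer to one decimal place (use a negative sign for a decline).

-27.8

Call the groups 1 to 5, youngest first.
After projecting period 1:
Births: 10350 × 0.115 = 1190  |  5450 × 0.226 = 1232 → total 2422
Group 2: 8100 × 0.946 = 7663
Group 3: 10350 × 0.934 = 9667
Group 4: 5450 × 0.932 = 5079
Group 5: 6050 × 0.946 + 8900 × 0.332 = 5723 + 2955 = 8678
Net migration: Group 1 + 490 → 2912; Group 3 + 600 → 10267
Population now: 0–19=2912, 20–39=7663, 40–59=10267, 60–79=5079, 80+=8678
After projecting period 2:
Births: 7663 × 0.115 = 881  |  10267 × 0.226 = 2320 → total 3201
Group 2: 2912 × 0.946 = 2755
Group 3: 7663 × 0.934 = 7157
Group 4: 10267 × 0.932 = 9569
Group 5: 5079 × 0.946 + 8678 × 0.332 = 4805 + 2881 = 7686
Net migration: Group 1 + 490 → 3691; Group 3 + 600 → 7757
Population now: 0–19=3691, 20–39=2755, 40–59=7757, 60–79=9569, 80+=7686
After projecting period 3:
Births: 2755 × 0.115 = 317  |  7757 × 0.226 = 1753 → total 2070
Group 2: 3691 × 0.946 = 3492
Group 3: 2755 × 0.934 = 2573
Group 4: 7757 × 0.932 = 7230
Group 5: 9569 × 0.946 + 7686 × 0.332 = 9052 + 2552 = 11604
Net migration: Group 1 + 490 → 2560; Group 3 + 600 → 3173
Population now: 0–19=2560, 20–39=3492, 40–59=3173, 60–79=7230, 80+=11604
Total: 38850 → 28059; change = -10791; percentage change = -27.8%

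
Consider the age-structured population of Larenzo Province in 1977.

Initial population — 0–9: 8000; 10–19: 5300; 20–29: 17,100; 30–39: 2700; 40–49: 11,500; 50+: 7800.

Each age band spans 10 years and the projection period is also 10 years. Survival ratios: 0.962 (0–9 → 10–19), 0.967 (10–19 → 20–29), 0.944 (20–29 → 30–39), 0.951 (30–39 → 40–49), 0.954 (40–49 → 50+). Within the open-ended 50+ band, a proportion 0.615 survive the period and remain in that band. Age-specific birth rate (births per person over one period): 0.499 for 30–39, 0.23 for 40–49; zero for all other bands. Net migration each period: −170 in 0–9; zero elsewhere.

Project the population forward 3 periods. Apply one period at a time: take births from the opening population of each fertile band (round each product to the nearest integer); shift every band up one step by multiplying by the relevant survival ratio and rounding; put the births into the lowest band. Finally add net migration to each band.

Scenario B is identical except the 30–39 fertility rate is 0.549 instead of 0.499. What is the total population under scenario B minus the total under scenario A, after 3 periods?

(Groups numbered youngest = 1 to oldest = 6.)
[period 1]
Births: 2700 * 0.499 = 1347  |  11500 * 0.23 = 2645 ⇒ total 3992
Group 2: 8000 * 0.962 = 7696
Group 3: 5300 * 0.967 = 5125
Group 4: 17100 * 0.944 = 16142
Group 5: 2700 * 0.951 = 2568
Group 6: 11500 * 0.954 + 7800 * 0.615 = 10971 + 4797 = 15768
Net migration: Group 1 − 170 → 3822
→ [3822, 7696, 5125, 16142, 2568, 15768]
[period 2]
Births: 16142 * 0.499 = 8055  |  2568 * 0.23 = 591 ⇒ total 8646
Group 2: 3822 * 0.962 = 3677
Group 3: 7696 * 0.967 = 7442
Group 4: 5125 * 0.944 = 4838
Group 5: 16142 * 0.951 = 15351
Group 6: 2568 * 0.954 + 15768 * 0.615 = 2450 + 9697 = 12147
Net migration: Group 1 − 170 → 8476
→ [8476, 3677, 7442, 4838, 15351, 12147]
[period 3]
Births: 4838 * 0.499 = 2414  |  15351 * 0.23 = 3531 ⇒ total 5945
Group 2: 8476 * 0.962 = 8154
Group 3: 3677 * 0.967 = 3556
Group 4: 7442 * 0.944 = 7025
Group 5: 4838 * 0.951 = 4601
Group 6: 15351 * 0.954 + 12147 * 0.615 = 14645 + 7470 = 22115
Net migration: Group 1 − 170 → 5775
→ [5775, 8154, 3556, 7025, 4601, 22115]
Scenario A total after 3 periods: 51226
Scenario B projection —
[period 1]
Births: 2700 * 0.549 = 1482  |  11500 * 0.23 = 2645 ⇒ total 4127
Group 2: 8000 * 0.962 = 7696
Group 3: 5300 * 0.967 = 5125
Group 4: 17100 * 0.944 = 16142
Group 5: 2700 * 0.951 = 2568
Group 6: 11500 * 0.954 + 7800 * 0.615 = 10971 + 4797 = 15768
Net migration: Group 1 − 170 → 3957
→ [3957, 7696, 5125, 16142, 2568, 15768]
[period 2]
Births: 16142 * 0.549 = 8862  |  2568 * 0.23 = 591 ⇒ total 9453
Group 2: 3957 * 0.962 = 3807
Group 3: 7696 * 0.967 = 7442
Group 4: 5125 * 0.944 = 4838
Group 5: 16142 * 0.951 = 15351
Group 6: 2568 * 0.954 + 15768 * 0.615 = 2450 + 9697 = 12147
Net migration: Group 1 − 170 → 9283
→ [9283, 3807, 7442, 4838, 15351, 12147]
[period 3]
Births: 4838 * 0.549 = 2656  |  15351 * 0.23 = 3531 ⇒ total 6187
Group 2: 9283 * 0.962 = 8930
Group 3: 3807 * 0.967 = 3681
Group 4: 7442 * 0.944 = 7025
Group 5: 4838 * 0.951 = 4601
Group 6: 15351 * 0.954 + 12147 * 0.615 = 14645 + 7470 = 22115
Net migration: Group 1 − 170 → 6017
→ [6017, 8930, 3681, 7025, 4601, 22115]
Scenario B total after 3 periods: 52369
Difference B − A = 52369 − 51226 = 1143

1143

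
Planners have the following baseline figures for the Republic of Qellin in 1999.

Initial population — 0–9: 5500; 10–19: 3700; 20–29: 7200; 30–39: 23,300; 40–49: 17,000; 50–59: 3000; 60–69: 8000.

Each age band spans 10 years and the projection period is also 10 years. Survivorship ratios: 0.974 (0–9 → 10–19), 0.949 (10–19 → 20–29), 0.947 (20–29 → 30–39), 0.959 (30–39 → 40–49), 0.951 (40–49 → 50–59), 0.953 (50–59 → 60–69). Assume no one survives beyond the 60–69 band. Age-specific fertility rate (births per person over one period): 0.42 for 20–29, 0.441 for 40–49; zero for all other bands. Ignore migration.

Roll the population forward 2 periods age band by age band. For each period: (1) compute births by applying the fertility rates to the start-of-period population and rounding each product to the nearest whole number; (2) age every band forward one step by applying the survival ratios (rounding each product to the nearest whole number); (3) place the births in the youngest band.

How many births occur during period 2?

11329

(Bands numbered youngest = 1 to oldest = 7.)
[period 1]
Births: 7200 × 0.42 = 3024, 17000 × 0.441 = 7497 → total 10521
Band 2: 5500 × 0.974 = 5357
Band 3: 3700 × 0.949 = 3511
Band 4: 7200 × 0.947 = 6818
Band 5: 23300 × 0.959 = 22345
Band 6: 17000 × 0.951 = 16167
Band 7: 3000 × 0.953 = 2859
→ [10521, 5357, 3511, 6818, 22345, 16167, 2859]
[period 2]
Births: 3511 × 0.42 = 1475, 22345 × 0.441 = 9854 → total 11329
Band 2: 10521 × 0.974 = 10247
Band 3: 5357 × 0.949 = 5084
Band 4: 3511 × 0.947 = 3325
Band 5: 6818 × 0.959 = 6538
Band 6: 22345 × 0.951 = 21250
Band 7: 16167 × 0.953 = 15407
→ [11329, 10247, 5084, 3325, 6538, 21250, 15407]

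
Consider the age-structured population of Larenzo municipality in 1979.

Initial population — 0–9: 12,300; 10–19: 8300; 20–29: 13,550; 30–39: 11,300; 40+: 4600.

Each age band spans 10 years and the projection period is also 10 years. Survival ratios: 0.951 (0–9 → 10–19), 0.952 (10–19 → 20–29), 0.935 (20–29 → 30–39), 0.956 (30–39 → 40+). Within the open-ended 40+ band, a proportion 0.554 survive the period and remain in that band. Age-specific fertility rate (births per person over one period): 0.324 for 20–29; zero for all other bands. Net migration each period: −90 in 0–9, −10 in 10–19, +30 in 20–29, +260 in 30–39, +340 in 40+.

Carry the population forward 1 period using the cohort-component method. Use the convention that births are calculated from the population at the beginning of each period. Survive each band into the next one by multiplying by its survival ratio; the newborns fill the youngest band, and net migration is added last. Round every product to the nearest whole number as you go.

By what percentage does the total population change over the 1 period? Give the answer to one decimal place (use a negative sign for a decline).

1.0

After projecting period 1:
Births: 13550 * 0.324 = 4390
10–19: 12300 * 0.951 = 11697
20–29: 8300 * 0.952 = 7902
30–39: 13550 * 0.935 = 12669
40+: 11300 * 0.956 + 4600 * 0.554 = 10803 + 2548 = 13351
Net migration: 0–9 − 90 → 4300; 10–19 − 10 → 11687; 20–29 + 30 → 7932; 30–39 + 260 → 12929; 40+ + 340 → 13691
→ [4300, 11687, 7932, 12929, 13691]
Total: 50050 → 50539; change = 489; percentage change = 1.0%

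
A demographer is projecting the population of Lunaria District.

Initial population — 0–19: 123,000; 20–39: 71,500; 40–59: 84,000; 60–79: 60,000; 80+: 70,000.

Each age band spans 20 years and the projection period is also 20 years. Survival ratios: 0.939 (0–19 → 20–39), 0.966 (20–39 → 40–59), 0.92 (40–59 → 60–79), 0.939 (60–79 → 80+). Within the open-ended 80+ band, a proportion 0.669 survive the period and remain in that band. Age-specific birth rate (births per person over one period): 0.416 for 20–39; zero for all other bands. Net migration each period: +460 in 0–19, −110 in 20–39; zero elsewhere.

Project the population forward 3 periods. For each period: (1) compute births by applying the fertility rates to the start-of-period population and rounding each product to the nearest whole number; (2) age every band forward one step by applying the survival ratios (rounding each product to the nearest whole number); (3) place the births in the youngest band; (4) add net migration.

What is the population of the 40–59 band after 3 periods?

27291

— Period 1 —
Births: 71500 * 0.416 = 29744
20–39: 123000 * 0.939 = 115497
40–59: 71500 * 0.966 = 69069
60–79: 84000 * 0.92 = 77280
80+: 60000 * 0.939 + 70000 * 0.669 = 56340 + 46830 = 103170
Net migration: 0–19 + 460 → 30204; 20–39 − 110 → 115387
End of period: [30204, 115387, 69069, 77280, 103170]
— Period 2 —
Births: 115387 * 0.416 = 48001
20–39: 30204 * 0.939 = 28362
40–59: 115387 * 0.966 = 111464
60–79: 69069 * 0.92 = 63543
80+: 77280 * 0.939 + 103170 * 0.669 = 72566 + 69021 = 141587
Net migration: 0–19 + 460 → 48461; 20–39 − 110 → 28252
End of period: [48461, 28252, 111464, 63543, 141587]
— Period 3 —
Births: 28252 * 0.416 = 11753
20–39: 48461 * 0.939 = 45505
40–59: 28252 * 0.966 = 27291
60–79: 111464 * 0.92 = 102547
80+: 63543 * 0.939 + 141587 * 0.669 = 59667 + 94722 = 154389
Net migration: 0–19 + 460 → 12213; 20–39 − 110 → 45395
End of period: [12213, 45395, 27291, 102547, 154389]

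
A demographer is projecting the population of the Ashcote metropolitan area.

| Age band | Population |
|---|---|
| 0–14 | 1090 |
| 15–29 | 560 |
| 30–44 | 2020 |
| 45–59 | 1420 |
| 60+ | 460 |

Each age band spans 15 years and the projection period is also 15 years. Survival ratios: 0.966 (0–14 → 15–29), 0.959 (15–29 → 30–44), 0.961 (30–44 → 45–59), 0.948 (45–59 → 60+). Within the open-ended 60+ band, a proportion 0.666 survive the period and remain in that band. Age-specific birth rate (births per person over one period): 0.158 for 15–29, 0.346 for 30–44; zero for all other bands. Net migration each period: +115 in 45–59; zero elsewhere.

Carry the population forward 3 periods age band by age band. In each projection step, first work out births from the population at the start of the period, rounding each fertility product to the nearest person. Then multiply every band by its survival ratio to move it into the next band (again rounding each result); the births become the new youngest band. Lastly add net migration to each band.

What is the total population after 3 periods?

Call the bands 1 to 5, youngest first.
Period 1:
Births: 560 × 0.158 = 88, 2020 × 0.346 = 699 → total 787
Band 2: 1090 × 0.966 = 1053
Band 3: 560 × 0.959 = 537
Band 4: 2020 × 0.961 = 1941
Band 5: 1420 × 0.948 + 460 × 0.666 = 1346 + 306 = 1652
Net migration: Band 4 + 115 → 2056
Giving 787 / 1053 / 537 / 2056 / 1652.
Period 2:
Births: 1053 × 0.158 = 166, 537 × 0.346 = 186 → total 352
Band 2: 787 × 0.966 = 760
Band 3: 1053 × 0.959 = 1010
Band 4: 537 × 0.961 = 516
Band 5: 2056 × 0.948 + 1652 × 0.666 = 1949 + 1100 = 3049
Net migration: Band 4 + 115 → 631
Giving 352 / 760 / 1010 / 631 / 3049.
Period 3:
Births: 760 × 0.158 = 120, 1010 × 0.346 = 349 → total 469
Band 2: 352 × 0.966 = 340
Band 3: 760 × 0.959 = 729
Band 4: 1010 × 0.961 = 971
Band 5: 631 × 0.948 + 3049 × 0.666 = 598 + 2031 = 2629
Net migration: Band 4 + 115 → 1086
Giving 469 / 340 / 729 / 1086 / 2629.
Total after period 3: 469 + 340 + 729 + 1086 + 2629 = 5253

5253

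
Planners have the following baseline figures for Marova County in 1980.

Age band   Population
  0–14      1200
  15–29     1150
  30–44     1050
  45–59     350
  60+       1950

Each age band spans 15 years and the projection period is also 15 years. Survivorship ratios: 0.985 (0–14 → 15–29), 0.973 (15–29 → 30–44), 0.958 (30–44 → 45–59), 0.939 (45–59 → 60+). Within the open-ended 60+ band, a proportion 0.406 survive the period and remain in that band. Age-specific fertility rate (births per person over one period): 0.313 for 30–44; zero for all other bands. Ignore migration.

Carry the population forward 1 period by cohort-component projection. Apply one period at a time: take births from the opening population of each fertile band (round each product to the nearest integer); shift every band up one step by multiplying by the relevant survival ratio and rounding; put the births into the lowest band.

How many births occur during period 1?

— Period 1 —
Births: 1050 * 0.313 = 329
15–29: 1200 * 0.985 = 1182
30–44: 1150 * 0.973 = 1119
45–59: 1050 * 0.958 = 1006
60+: 350 * 0.939 + 1950 * 0.406 = 329 + 792 = 1121
Population now: 0–14=329, 15–29=1182, 30–44=1119, 45–59=1006, 60+=1121

329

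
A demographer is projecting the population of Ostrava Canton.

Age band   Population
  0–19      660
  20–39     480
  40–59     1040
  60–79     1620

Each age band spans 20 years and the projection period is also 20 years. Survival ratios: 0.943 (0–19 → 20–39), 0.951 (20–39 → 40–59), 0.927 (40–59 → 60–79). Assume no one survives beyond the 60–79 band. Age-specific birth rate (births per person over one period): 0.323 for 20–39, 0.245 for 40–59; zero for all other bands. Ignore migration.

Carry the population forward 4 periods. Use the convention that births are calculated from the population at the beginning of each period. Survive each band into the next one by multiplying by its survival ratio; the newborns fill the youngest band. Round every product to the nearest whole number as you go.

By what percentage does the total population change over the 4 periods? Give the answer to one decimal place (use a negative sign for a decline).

-72.1

After projecting period 1:
Births: 480 * 0.323 = 155  |  1040 * 0.245 = 255 ⇒ total 410
20–39: 660 * 0.943 = 622
40–59: 480 * 0.951 = 456
60–79: 1040 * 0.927 = 964
Giving 410 / 622 / 456 / 964.
After projecting period 2:
Births: 622 * 0.323 = 201  |  456 * 0.245 = 112 ⇒ total 313
20–39: 410 * 0.943 = 387
40–59: 622 * 0.951 = 592
60–79: 456 * 0.927 = 423
Giving 313 / 387 / 592 / 423.
After projecting period 3:
Births: 387 * 0.323 = 125  |  592 * 0.245 = 145 ⇒ total 270
20–39: 313 * 0.943 = 295
40–59: 387 * 0.951 = 368
60–79: 592 * 0.927 = 549
Giving 270 / 295 / 368 / 549.
After projecting period 4:
Births: 295 * 0.323 = 95  |  368 * 0.245 = 90 ⇒ total 185
20–39: 270 * 0.943 = 255
40–59: 295 * 0.951 = 281
60–79: 368 * 0.927 = 341
Giving 185 / 255 / 281 / 341.
Total: 3800 → 1062; change = -2738; percentage change = -72.1%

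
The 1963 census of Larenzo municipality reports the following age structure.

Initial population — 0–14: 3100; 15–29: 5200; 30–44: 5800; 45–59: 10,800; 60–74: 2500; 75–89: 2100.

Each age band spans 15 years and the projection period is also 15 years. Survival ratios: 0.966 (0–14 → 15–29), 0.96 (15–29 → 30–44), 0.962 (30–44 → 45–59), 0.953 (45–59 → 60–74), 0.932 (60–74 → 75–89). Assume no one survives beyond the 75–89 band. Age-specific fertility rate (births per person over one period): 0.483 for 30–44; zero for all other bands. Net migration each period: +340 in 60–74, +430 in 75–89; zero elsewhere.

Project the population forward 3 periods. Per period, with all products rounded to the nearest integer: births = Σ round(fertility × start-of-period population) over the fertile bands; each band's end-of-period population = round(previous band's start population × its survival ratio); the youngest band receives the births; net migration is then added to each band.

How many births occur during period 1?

Period 1:
Births: 5800 × 0.483 = 2801
15–29: 3100 × 0.966 = 2995
30–44: 5200 × 0.96 = 4992
45–59: 5800 × 0.962 = 5580
60–74: 10800 × 0.953 = 10292
75–89: 2500 × 0.932 = 2330
Net migration: 60–74 + 340 → 10632; 75–89 + 430 → 2760
→ [2801, 2995, 4992, 5580, 10632, 2760]

2801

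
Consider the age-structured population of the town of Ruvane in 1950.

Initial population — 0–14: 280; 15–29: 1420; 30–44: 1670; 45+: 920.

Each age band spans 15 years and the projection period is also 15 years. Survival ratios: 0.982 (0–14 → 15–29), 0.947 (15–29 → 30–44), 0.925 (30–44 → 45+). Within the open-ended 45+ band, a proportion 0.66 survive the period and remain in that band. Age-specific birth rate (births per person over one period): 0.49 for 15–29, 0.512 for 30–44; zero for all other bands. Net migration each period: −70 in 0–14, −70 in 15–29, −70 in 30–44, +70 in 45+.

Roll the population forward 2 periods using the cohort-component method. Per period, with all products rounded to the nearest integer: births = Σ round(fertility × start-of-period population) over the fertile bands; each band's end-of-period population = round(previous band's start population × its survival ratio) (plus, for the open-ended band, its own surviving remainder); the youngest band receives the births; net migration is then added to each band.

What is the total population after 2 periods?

Call the groups 1 to 4, youngest first.
Period 1:
Births: 1420 × 0.49 = 696 ; 1670 × 0.512 = 855 — total 1551
Group 2: 280 × 0.982 = 275
Group 3: 1420 × 0.947 = 1345
Group 4: 1670 × 0.925 + 920 × 0.66 = 1545 + 607 = 2152
Net migration: Group 1 − 70 → 1481; Group 2 − 70 → 205; Group 3 − 70 → 1275; Group 4 + 70 → 2222
Giving 1481 / 205 / 1275 / 2222.
Period 2:
Births: 205 × 0.49 = 100 ; 1275 × 0.512 = 653 — total 753
Group 2: 1481 × 0.982 = 1454
Group 3: 205 × 0.947 = 194
Group 4: 1275 × 0.925 + 2222 × 0.66 = 1179 + 1467 = 2646
Net migration: Group 1 − 70 → 683; Group 2 − 70 → 1384; Group 3 − 70 → 124; Group 4 + 70 → 2716
Giving 683 / 1384 / 124 / 2716.
Total after period 2: 683 + 1384 + 124 + 2716 = 4907

4907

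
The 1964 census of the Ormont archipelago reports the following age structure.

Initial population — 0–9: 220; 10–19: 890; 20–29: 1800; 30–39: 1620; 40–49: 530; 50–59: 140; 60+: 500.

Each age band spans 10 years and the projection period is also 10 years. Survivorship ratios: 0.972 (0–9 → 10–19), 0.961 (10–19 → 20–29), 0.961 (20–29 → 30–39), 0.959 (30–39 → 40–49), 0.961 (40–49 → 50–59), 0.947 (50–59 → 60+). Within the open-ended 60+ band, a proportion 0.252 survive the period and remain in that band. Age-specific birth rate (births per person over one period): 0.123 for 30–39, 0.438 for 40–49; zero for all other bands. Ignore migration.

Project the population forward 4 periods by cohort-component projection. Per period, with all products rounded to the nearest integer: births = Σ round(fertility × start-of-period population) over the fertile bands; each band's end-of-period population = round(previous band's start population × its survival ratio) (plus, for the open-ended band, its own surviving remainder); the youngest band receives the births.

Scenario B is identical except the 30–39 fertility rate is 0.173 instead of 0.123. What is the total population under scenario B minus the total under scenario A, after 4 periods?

Period 1:
Births: 1620 × 0.123 = 199  |  530 × 0.438 = 232 — total 431
10–19: 220 × 0.972 = 214
20–29: 890 × 0.961 = 855
30–39: 1800 × 0.961 = 1730
40–49: 1620 × 0.959 = 1554
50–59: 530 × 0.961 = 509
60+: 140 × 0.947 + 500 × 0.252 = 133 + 126 = 259
Giving 431 / 214 / 855 / 1730 / 1554 / 509 / 259.
Period 2:
Births: 1730 × 0.123 = 213  |  1554 × 0.438 = 681 — total 894
10–19: 431 × 0.972 = 419
20–29: 214 × 0.961 = 206
30–39: 855 × 0.961 = 822
40–49: 1730 × 0.959 = 1659
50–59: 1554 × 0.961 = 1493
60+: 509 × 0.947 + 259 × 0.252 = 482 + 65 = 547
Giving 894 / 419 / 206 / 822 / 1659 / 1493 / 547.
Period 3:
Births: 822 × 0.123 = 101  |  1659 × 0.438 = 727 — total 828
10–19: 894 × 0.972 = 869
20–29: 419 × 0.961 = 403
30–39: 206 × 0.961 = 198
40–49: 822 × 0.959 = 788
50–59: 1659 × 0.961 = 1594
60+: 1493 × 0.947 + 547 × 0.252 = 1414 + 138 = 1552
Giving 828 / 869 / 403 / 198 / 788 / 1594 / 1552.
Period 4:
Births: 198 × 0.123 = 24  |  788 × 0.438 = 345 — total 369
10–19: 828 × 0.972 = 805
20–29: 869 × 0.961 = 835
30–39: 403 × 0.961 = 387
40–49: 198 × 0.959 = 190
50–59: 788 × 0.961 = 757
60+: 1594 × 0.947 + 1552 × 0.252 = 1510 + 391 = 1901
Giving 369 / 805 / 835 / 387 / 190 / 757 / 1901.
Scenario A total after 4 periods: 5244
Scenario B projection —
Period 1:
Births: 1620 × 0.173 = 280  |  530 × 0.438 = 232 — total 512
10–19: 220 × 0.972 = 214
20–29: 890 × 0.961 = 855
30–39: 1800 × 0.961 = 1730
40–49: 1620 × 0.959 = 1554
50–59: 530 × 0.961 = 509
60+: 140 × 0.947 + 500 × 0.252 = 133 + 126 = 259
Giving 512 / 214 / 855 / 1730 / 1554 / 509 / 259.
Period 2:
Births: 1730 × 0.173 = 299  |  1554 × 0.438 = 681 — total 980
10–19: 512 × 0.972 = 498
20–29: 214 × 0.961 = 206
30–39: 855 × 0.961 = 822
40–49: 1730 × 0.959 = 1659
50–59: 1554 × 0.961 = 1493
60+: 509 × 0.947 + 259 × 0.252 = 482 + 65 = 547
Giving 980 / 498 / 206 / 822 / 1659 / 1493 / 547.
Period 3:
Births: 822 × 0.173 = 142  |  1659 × 0.438 = 727 — total 869
10–19: 980 × 0.972 = 953
20–29: 498 × 0.961 = 479
30–39: 206 × 0.961 = 198
40–49: 822 × 0.959 = 788
50–59: 1659 × 0.961 = 1594
60+: 1493 × 0.947 + 547 × 0.252 = 1414 + 138 = 1552
Giving 869 / 953 / 479 / 198 / 788 / 1594 / 1552.
Period 4:
Births: 198 × 0.173 = 34  |  788 × 0.438 = 345 — total 379
10–19: 869 × 0.972 = 845
20–29: 953 × 0.961 = 916
30–39: 479 × 0.961 = 460
40–49: 198 × 0.959 = 190
50–59: 788 × 0.961 = 757
60+: 1594 × 0.947 + 1552 × 0.252 = 1510 + 391 = 1901
Giving 379 / 845 / 916 / 460 / 190 / 757 / 1901.
Scenario B total after 4 periods: 5448
Difference B − A = 5448 − 5244 = 204

204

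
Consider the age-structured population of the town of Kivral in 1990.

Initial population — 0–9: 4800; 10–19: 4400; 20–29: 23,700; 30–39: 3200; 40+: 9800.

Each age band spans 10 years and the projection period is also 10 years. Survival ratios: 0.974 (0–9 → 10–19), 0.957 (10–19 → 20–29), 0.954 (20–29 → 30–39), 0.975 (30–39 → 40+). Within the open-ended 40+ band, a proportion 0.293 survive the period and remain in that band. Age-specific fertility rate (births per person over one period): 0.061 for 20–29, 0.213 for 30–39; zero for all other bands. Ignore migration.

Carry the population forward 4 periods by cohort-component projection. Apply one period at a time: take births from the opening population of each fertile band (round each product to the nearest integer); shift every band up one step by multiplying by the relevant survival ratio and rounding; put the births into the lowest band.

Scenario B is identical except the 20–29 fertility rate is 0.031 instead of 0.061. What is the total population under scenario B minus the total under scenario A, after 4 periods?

-962

(Groups numbered youngest = 1 to oldest = 5.)
— Period 1 —
Births: 23700 × 0.061 = 1446  |  3200 × 0.213 = 682 ⇒ total 2128
Group 2: 4800 × 0.974 = 4675
Group 3: 4400 × 0.957 = 4211
Group 4: 23700 × 0.954 = 22610
Group 5: 3200 × 0.975 + 9800 × 0.293 = 3120 + 2871 = 5991
End of period: [2128, 4675, 4211, 22610, 5991]
— Period 2 —
Births: 4211 × 0.061 = 257  |  22610 × 0.213 = 4816 ⇒ total 5073
Group 2: 2128 × 0.974 = 2073
Group 3: 4675 × 0.957 = 4474
Group 4: 4211 × 0.954 = 4017
Group 5: 22610 × 0.975 + 5991 × 0.293 = 22045 + 1755 = 23800
End of period: [5073, 2073, 4474, 4017, 23800]
— Period 3 —
Births: 4474 × 0.061 = 273  |  4017 × 0.213 = 856 ⇒ total 1129
Group 2: 5073 × 0.974 = 4941
Group 3: 2073 × 0.957 = 1984
Group 4: 4474 × 0.954 = 4268
Group 5: 4017 × 0.975 + 23800 × 0.293 = 3917 + 6973 = 10890
End of period: [1129, 4941, 1984, 4268, 10890]
— Period 4 —
Births: 1984 × 0.061 = 121  |  4268 × 0.213 = 909 ⇒ total 1030
Group 2: 1129 × 0.974 = 1100
Group 3: 4941 × 0.957 = 4729
Group 4: 1984 × 0.954 = 1893
Group 5: 4268 × 0.975 + 10890 × 0.293 = 4161 + 3191 = 7352
End of period: [1030, 1100, 4729, 1893, 7352]
Scenario A total after 4 periods: 16104
Scenario B projection —
— Period 1 —
Births: 23700 × 0.031 = 735  |  3200 × 0.213 = 682 ⇒ total 1417
Group 2: 4800 × 0.974 = 4675
Group 3: 4400 × 0.957 = 4211
Group 4: 23700 × 0.954 = 22610
Group 5: 3200 × 0.975 + 9800 × 0.293 = 3120 + 2871 = 5991
End of period: [1417, 4675, 4211, 22610, 5991]
— Period 2 —
Births: 4211 × 0.031 = 131  |  22610 × 0.213 = 4816 ⇒ total 4947
Group 2: 1417 × 0.974 = 1380
Group 3: 4675 × 0.957 = 4474
Group 4: 4211 × 0.954 = 4017
Group 5: 22610 × 0.975 + 5991 × 0.293 = 22045 + 1755 = 23800
End of period: [4947, 1380, 4474, 4017, 23800]
— Period 3 —
Births: 4474 × 0.031 = 139  |  4017 × 0.213 = 856 ⇒ total 995
Group 2: 4947 × 0.974 = 4818
Group 3: 1380 × 0.957 = 1321
Group 4: 4474 × 0.954 = 4268
Group 5: 4017 × 0.975 + 23800 × 0.293 = 3917 + 6973 = 10890
End of period: [995, 4818, 1321, 4268, 10890]
— Period 4 —
Births: 1321 × 0.031 = 41  |  4268 × 0.213 = 909 ⇒ total 950
Group 2: 995 × 0.974 = 969
Group 3: 4818 × 0.957 = 4611
Group 4: 1321 × 0.954 = 1260
Group 5: 4268 × 0.975 + 10890 × 0.293 = 4161 + 3191 = 7352
End of period: [950, 969, 4611, 1260, 7352]
Scenario B total after 4 periods: 15142
Difference B − A = 15142 − 16104 = -962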